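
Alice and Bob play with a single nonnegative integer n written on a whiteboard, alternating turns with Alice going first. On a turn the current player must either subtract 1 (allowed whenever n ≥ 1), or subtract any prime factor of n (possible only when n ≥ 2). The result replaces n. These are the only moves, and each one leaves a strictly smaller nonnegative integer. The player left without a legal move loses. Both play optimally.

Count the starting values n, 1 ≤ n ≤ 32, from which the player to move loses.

Work bottom-up. With no move the player to move loses. Otherwise the position is W if at least one move leads to an L position for the opponent, and L if every move leads to a W.
n=0: no move → L
n=1: reaches L-position 0 → W
n=2: reaches L-position 0 → W
n=3: reaches L-position 0 → W
n=4: only reaches 2(W), 3(W), all W → L
n=5: reaches L-position 0 → W
n=6: reaches L-position 4 → W
n=7: reaches L-position 0 → W
n=8: only reaches 6(W), 7(W), all W → L
n=9: reaches L-position 8 → W
n=10: reaches L-position 8 → W
n=11: reaches L-position 0 → W
n=12: only reaches 9(W), 10(W), 11(W), all W → L
n=13: reaches L-position 0 → W
n=14: reaches L-position 12 → W
n=15: reaches L-position 12 → W
n=16: only reaches 14(W), 15(W), all W → L
n=17: reaches L-position 0 → W
n=18: reaches L-position 16 → W
n=19: reaches L-position 0 → W
n=20: only reaches 15(W), 18(W), 19(W), all W → L
n=21: reaches L-position 20 → W
n=22: reaches L-position 20 → W
n=23: reaches L-position 0 → W
n=24: only reaches 21(W), 22(W), 23(W), all W → L
n=25: reaches L-position 20 → W
n=26: reaches L-position 24 → W
n=27: reaches L-position 24 → W
n=28: only reaches 21(W), 26(W), 27(W), all W → L
n=29: reaches L-position 0 → W
n=30: reaches L-position 28 → W
n=31: reaches L-position 0 → W
n=32: only reaches 30(W), 31(W), all W → L
L entries with 1 ≤ n ≤ 32 (n=0 is outside the asked range and is not counted): n = 4, 8, 12, 16, 20, 24, 28, 32; that makes 8.

8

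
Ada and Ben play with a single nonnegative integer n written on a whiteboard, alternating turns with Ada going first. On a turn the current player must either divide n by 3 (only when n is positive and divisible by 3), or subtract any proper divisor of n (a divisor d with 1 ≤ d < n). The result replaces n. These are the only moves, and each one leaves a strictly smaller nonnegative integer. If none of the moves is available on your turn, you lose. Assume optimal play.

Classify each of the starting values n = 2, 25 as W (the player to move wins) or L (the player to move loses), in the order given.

Classify positions by backward induction: terminal positions (no move available) are L. From any other position, the mover wins iff some move reaches an L.
n=0: no move → L
n=1: no move → L
n=2: →1(L), so W
n=3: →1(L), so W
n=4: →2(W), 3(W) — all W, so L
n=5: →4(L), so W
n=6: →4(L), so W
n=7: →6(W) only, which is W, so L
n=8: →4(L), so W
n=9: →3(W), 6(W), 8(W) — all W, so L
n=10: →9(L), so W
n=11: →10(W) only, which is W, so L
n=12: →4(L), so W
n=13: →12(W) only, which is W, so L
n=14: →7(L), so W
n=15: →5(W), 10(W), 12(W), 14(W) — all W, so L
n=16: →15(L), so W
n=17: →16(W) only, which is W, so L
n=18: →9(L), so W
n=19: →18(W) only, which is W, so L
n=20: →15(L), so W
n=21: →7(L), so W
n=22: →11(L), so W
n=23: →22(W) only, which is W, so L
n=24: →23(L), so W
n=25: →20(W), 24(W) — all W, so L

2: W, 25: L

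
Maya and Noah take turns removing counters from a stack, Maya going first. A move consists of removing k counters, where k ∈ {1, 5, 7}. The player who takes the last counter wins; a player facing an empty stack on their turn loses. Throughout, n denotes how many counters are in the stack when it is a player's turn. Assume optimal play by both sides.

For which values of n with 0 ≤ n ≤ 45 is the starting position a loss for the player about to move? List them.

0, 2, 4, 6, 8, 10, 12, 14, 16, 18, 20, 22, 24, 26, 28, 30, 32, 34, 36, 38, 40, 42, 44

Build the W/L table. Terminal = L. A non-terminal position is W if it has a move to some L; otherwise it is L.
n=0: no move → L
n=1: can move to 0, which is L ⇒ W
n=2: the only move is to 1(W), a W ⇒ L
n=3: can move to 2, which is L ⇒ W
n=4: the only move is to 3(W), a W ⇒ L
n=5: can move to 4, which is L ⇒ W
n=6: moves to 5(W), 1(W); every one is W ⇒ L
n=7: can move to 6, which is L ⇒ W
n=8: moves to 7(W), 3(W), 1(W); every one is W ⇒ L
n=9: can move to 8, which is L ⇒ W
n=10: moves to 9(W), 5(W), 3(W); every one is W ⇒ L
n=11: can move to 10, which is L ⇒ W
n=12: moves to 11(W), 7(W), 5(W); every one is W ⇒ L
n=13: can move to 12, which is L ⇒ W
n=14: moves to 13(W), 9(W), 7(W); every one is W ⇒ L
n=15: can move to 14, which is L ⇒ W
n=16: moves to 15(W), 11(W), 9(W); every one is W ⇒ L
n=17: can move to 16, which is L ⇒ W
n=18: moves to 17(W), 13(W), 11(W); every one is W ⇒ L
n=19: can move to 18, which is L ⇒ W
n=20: moves to 19(W), 15(W), 13(W); every one is W ⇒ L
n=21: can move to 20, which is L ⇒ W
n=22: moves to 21(W), 17(W), 15(W); every one is W ⇒ L
n=23: can move to 22, which is L ⇒ W
n=24: moves to 23(W), 19(W), 17(W); every one is W ⇒ L
n=25: can move to 24, which is L ⇒ W
n=26: moves to 25(W), 21(W), 19(W); every one is W ⇒ L
n=27: can move to 26, which is L ⇒ W
n=28: moves to 27(W), 23(W), 21(W); every one is W ⇒ L
n=29: can move to 28, which is L ⇒ W
n=30: moves to 29(W), 25(W), 23(W); every one is W ⇒ L
n=31: can move to 30, which is L ⇒ W
n=32: moves to 31(W), 27(W), 25(W); every one is W ⇒ L
n=33: can move to 32, which is L ⇒ W
n=34: moves to 33(W), 29(W), 27(W); every one is W ⇒ L
n=35: can move to 34, which is L ⇒ W
n=36: moves to 35(W), 31(W), 29(W); every one is W ⇒ L
n=37: can move to 36, which is L ⇒ W
n=38: moves to 37(W), 33(W), 31(W); every one is W ⇒ L
n=39: can move to 38, which is L ⇒ W
n=40: moves to 39(W), 35(W), 33(W); every one is W ⇒ L
n=41: can move to 40, which is L ⇒ W
n=42: moves to 41(W), 37(W), 35(W); every one is W ⇒ L
n=43: can move to 42, which is L ⇒ W
n=44: moves to 43(W), 39(W), 37(W); every one is W ⇒ L
n=45: can move to 44, which is L ⇒ W
Reading off the rows marked L gives the requested list; there are 23 such values of n.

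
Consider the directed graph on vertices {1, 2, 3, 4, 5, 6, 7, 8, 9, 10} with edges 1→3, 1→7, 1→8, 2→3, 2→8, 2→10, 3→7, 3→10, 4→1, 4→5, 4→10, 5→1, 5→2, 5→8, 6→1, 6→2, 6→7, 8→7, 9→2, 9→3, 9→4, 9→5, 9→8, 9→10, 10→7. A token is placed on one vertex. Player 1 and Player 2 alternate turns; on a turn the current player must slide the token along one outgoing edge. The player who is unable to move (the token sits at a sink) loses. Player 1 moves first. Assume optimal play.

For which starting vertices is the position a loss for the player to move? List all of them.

2, 4, 7

Compute win/loss labels from the base case upward. A position with no move is L. Any other position is W if it can reach an L in one move, else L.
Every edge goes from a vertex to one that appears earlier in the order 7, 10, 8, 3, 2, 1, 5, 4, 9, 6, so processing vertices in that order labels each vertex after all of its successors.
7: no outgoing edge → L
10: W (go to 7, an L position)
8: W (go to 7, an L position)
3: W (go to 7, an L position)
2: L (options 3(W), 8(W), 10(W) are all W)
1: W (go to 7, an L position)
5: W (go to 2, an L position)
4: L (options 5(W), 1(W), 10(W) are all W)
9: W (go to 4, an L position)
6: W (go to 2, an L position)
Reading off the rows marked L gives the requested list; there are 3 such vertices.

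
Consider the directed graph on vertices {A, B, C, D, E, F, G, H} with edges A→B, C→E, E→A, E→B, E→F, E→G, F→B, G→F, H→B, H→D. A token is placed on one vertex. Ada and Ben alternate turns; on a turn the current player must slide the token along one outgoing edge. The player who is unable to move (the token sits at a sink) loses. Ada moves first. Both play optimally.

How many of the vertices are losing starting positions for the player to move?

4

Build the W/L table. Terminal = L. A non-terminal position is W if it has a move to some L; otherwise it is L.
Every edge goes from a vertex to one that appears earlier in the order B, D, H, F, A, G, E, C, so processing vertices in that order labels each vertex after all of its successors.
B: no outgoing edge → L
D: no outgoing edge → L
H: reaches L-position D → W
F: reaches L-position B → W
A: reaches L-position B → W
G: only reaches F(W), which is W → L
E: reaches L-position G → W
C: only reaches E(W), which is W → L
The L vertices are B, C, D, G; that is 4 in all.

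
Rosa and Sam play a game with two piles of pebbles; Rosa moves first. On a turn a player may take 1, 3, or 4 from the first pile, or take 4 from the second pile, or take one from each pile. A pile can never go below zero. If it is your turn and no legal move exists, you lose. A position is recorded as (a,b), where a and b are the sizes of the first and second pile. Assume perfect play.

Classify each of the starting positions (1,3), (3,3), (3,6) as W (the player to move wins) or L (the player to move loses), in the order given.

(1,3): W, (3,3): W, (3,6): L

Label each position W (a win for the player to move) or L (a loss). A position with no legal move is L; any other position is W exactly when some move reaches an L, and L when every move reaches a W.
No move ever increases a pile, so every position that can arise here has a ≤ 3 and b ≤ 6; it is enough to label the cells with 0 ≤ a ≤ 3 and 0 ≤ b ≤ 6.
Every move lowers a or b (never raises either), so fill the grid row by row in increasing a, and left to right within a row: each cell's successors are then already labelled.
      b=0  b=1  b=2  b=3  b=4  b=5  b=6
a=0:    L    L    L    L    W    W    W
a=1:    W    W    W    W    W    L    L
a=2:    L    L    L    L    W    W    W
a=3:    W    W    W    W    W    L    L
Cells with no legal move (terminal, hence L): (0,0), (0,1), (0,2), (0,3).
The remaining L cells, each justified by listing all of its moves:
(1,5): L (options (0,5)(W), (1,1)(W), (0,4)(W) are all W)
(1,6): L (options (0,6)(W), (1,2)(W), (0,5)(W) are all W)
(2,0): L (sole option (1,0)(W) is W)
(2,1): L (options (1,1)(W), (1,0)(W) are all W)
(2,2): L (options (1,2)(W), (1,1)(W) are all W)
(2,3): L (options (1,3)(W), (1,2)(W) are all W)
(3,5): L (options (2,5)(W), (0,5)(W), (3,1)(W), (2,4)(W) are all W)
(3,6): L (options (2,6)(W), (0,6)(W), (3,2)(W), (2,5)(W) are all W)
Every other cell has at least one move into one of the L cells above, so it is W.
(1,3): the move to (0,3) reaches an L cell, so W
(3,3): the move to (2,3) reaches an L cell, so W
(3,6): one of the L cells justified above, so L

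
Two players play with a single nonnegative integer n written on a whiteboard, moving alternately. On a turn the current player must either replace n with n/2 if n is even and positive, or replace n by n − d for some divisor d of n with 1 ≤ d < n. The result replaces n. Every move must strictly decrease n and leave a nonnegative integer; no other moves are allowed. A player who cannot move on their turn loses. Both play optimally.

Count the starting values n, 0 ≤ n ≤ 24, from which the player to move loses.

13

Use the standard recursion: the mover loses at a terminal position; elsewhere, the mover wins exactly when some move hands the opponent an L position.
n=0: no move → L
n=1: no move → L
n=2: reaches L-position 1 → W
n=3: only reaches 2(W), which is W → L
n=4: reaches L-position 3 → W
n=5: only reaches 4(W), which is W → L
n=6: reaches L-position 3 → W
n=7: only reaches 6(W), which is W → L
n=8: reaches L-position 7 → W
n=9: only reaches 6(W), 8(W), all W → L
n=10: reaches L-position 5 → W
n=11: only reaches 10(W), which is W → L
n=12: reaches L-position 9 → W
n=13: only reaches 12(W), which is W → L
n=14: reaches L-position 7 → W
n=15: only reaches 10(W), 12(W), 14(W), all W → L
n=16: reaches L-position 15 → W
n=17: only reaches 16(W), which is W → L
n=18: reaches L-position 9 → W
n=19: only reaches 18(W), which is W → L
n=20: reaches L-position 15 → W
n=21: only reaches 14(W), 18(W), 20(W), all W → L
n=22: reaches L-position 11 → W
n=23: only reaches 22(W), which is W → L
n=24: reaches L-position 21 → W
L entries with 0 ≤ n ≤ 24: n = 0, 1, 3, 5, 7, 9, 11, 13, 15, 17, 19, 21, 23; that makes 13.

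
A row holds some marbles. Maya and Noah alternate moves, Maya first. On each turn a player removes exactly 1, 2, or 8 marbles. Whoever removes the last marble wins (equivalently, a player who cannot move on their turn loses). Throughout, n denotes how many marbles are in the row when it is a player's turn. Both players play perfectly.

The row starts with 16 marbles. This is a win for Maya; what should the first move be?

Remove 1, leaving 15.

Label each position W (a win for the player to move) or L (a loss). A position with no legal move is L; any other position is W exactly when some move reaches an L, and L when every move reaches a W.
n=0: no move → L
n=1: reaches L-position 0 → W
n=2: reaches L-position 0 → W
n=3: only reaches 2(W), 1(W), all W → L
n=4: reaches L-position 3 → W
n=5: reaches L-position 3 → W
n=6: only reaches 5(W), 4(W), all W → L
n=7: reaches L-position 6 → W
n=8: reaches L-position 6 → W
n=9: only reaches 8(W), 7(W), 1(W), all W → L
n=10: reaches L-position 9 → W
n=11: reaches L-position 9 → W
n=12: only reaches 11(W), 10(W), 4(W), all W → L
n=13: reaches L-position 12 → W
n=14: reaches L-position 12 → W
n=15: only reaches 14(W), 13(W), 7(W), all W → L
n=16: reaches L-position 15 → W
From 16, the L positions reachable in one move are: 15.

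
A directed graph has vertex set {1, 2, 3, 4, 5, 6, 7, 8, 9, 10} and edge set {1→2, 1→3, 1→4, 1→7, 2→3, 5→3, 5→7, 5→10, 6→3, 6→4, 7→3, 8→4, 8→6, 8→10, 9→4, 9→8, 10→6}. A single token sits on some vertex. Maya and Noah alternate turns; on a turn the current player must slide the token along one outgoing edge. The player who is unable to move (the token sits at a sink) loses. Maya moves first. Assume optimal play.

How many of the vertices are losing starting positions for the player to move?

3

Positions with no move are L. A position that does have a move is losing for the player to move precisely when every available move leads to a winning position for the opponent. Fill in the labels:
Every edge goes from a vertex to one that appears earlier in the order 3, 4, 6, 7, 2, 10, 8, 9, 1, 5, so processing vertices in that order labels each vertex after all of its successors.
3: no outgoing edge → L
4: no outgoing edge → L
6: can move to 4, which is L ⇒ W
7: can move to 3, which is L ⇒ W
2: can move to 3, which is L ⇒ W
10: the only move is to 6(W), a W ⇒ L
8: can move to 10, which is L ⇒ W
9: can move to 4, which is L ⇒ W
1: can move to 4, which is L ⇒ W
5: can move to 10, which is L ⇒ W
The L vertices are 3, 4, 10; that is 3 in all.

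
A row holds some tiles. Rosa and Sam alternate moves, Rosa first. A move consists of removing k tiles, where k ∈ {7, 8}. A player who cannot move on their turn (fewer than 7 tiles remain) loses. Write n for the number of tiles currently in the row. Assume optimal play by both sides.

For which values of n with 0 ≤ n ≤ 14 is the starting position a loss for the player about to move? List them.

Build the W/L table. Terminal = L. A non-terminal position is W if it has a move to some L; otherwise it is L.
n=0: no move → L
n=1: no move → L
n=2: no move → L
n=3: no move → L
n=4: no move → L
n=5: no move → L
n=6: no move → L
n=7: →0(L), so W
n=8: →1(L), so W
n=9: →2(L), so W
n=10: →3(L), so W
n=11: →4(L), so W
n=12: →5(L), so W
n=13: →6(L), so W
n=14: →6(L), so W
The losing starting values of n are exactly the entries labelled L in this table (7 of them).

0, 1, 2, 3, 4, 5, 6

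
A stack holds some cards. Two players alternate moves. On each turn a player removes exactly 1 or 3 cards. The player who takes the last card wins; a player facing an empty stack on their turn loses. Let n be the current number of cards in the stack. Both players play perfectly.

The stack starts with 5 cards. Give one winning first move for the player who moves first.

Classify positions by backward induction: terminal positions (no move available) are L. From any other position, the mover wins iff some move reaches an L.
n=0: no move → L
n=1: reaches L-position 0 → W
n=2: only reaches 1(W), which is W → L
n=3: reaches L-position 2 → W
n=4: only reaches 3(W), 1(W), all W → L
n=5: reaches L-position 4 → W
From 5, the L positions reachable in one move are: 4, 2. Any move reaching one of these is winning.

Remove 1, leaving 4.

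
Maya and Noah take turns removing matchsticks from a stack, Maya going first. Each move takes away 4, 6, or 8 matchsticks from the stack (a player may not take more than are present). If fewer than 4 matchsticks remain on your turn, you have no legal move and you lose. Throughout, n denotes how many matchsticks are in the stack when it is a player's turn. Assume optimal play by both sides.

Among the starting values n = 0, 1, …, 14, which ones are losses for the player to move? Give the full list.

0, 1, 2, 3, 12, 13, 14

Use the standard recursion: the mover loses at a terminal position; elsewhere, the mover wins exactly when some move hands the opponent an L position.
n=0: no move → L
n=1: no move → L
n=2: no move → L
n=3: no move → L
n=4: W (go to 0, an L position)
n=5: W (go to 1, an L position)
n=6: W (go to 2, an L position)
n=7: W (go to 3, an L position)
n=8: W (go to 2, an L position)
n=9: W (go to 3, an L position)
n=10: W (go to 2, an L position)
n=11: W (go to 3, an L position)
n=12: L (options 8(W), 6(W), 4(W) are all W)
n=13: L (options 9(W), 7(W), 5(W) are all W)
n=14: L (options 10(W), 8(W), 6(W) are all W)
Reading off the rows marked L gives the requested list; there are 7 such values of n.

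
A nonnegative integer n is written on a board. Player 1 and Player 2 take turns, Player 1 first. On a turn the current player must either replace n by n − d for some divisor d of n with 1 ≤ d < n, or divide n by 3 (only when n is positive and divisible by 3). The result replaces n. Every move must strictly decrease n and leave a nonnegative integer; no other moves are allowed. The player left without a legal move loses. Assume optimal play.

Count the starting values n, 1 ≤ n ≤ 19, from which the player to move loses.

Work bottom-up. With no move the player to move loses. Otherwise the position is W if at least one move leads to an L position for the opponent, and L if every move leads to a W.
n=0: no move → L
n=1: no move → L
n=2: →1(L), so W
n=3: →1(L), so W
n=4: →2(W), 3(W) — all W, so L
n=5: →4(L), so W
n=6: →4(L), so W
n=7: →6(W) only, which is W, so L
n=8: →4(L), so W
n=9: →3(W), 6(W), 8(W) — all W, so L
n=10: →9(L), so W
n=11: →10(W) only, which is W, so L
n=12: →4(L), so W
n=13: →12(W) only, which is W, so L
n=14: →7(L), so W
n=15: →5(W), 10(W), 12(W), 14(W) — all W, so L
n=16: →15(L), so W
n=17: →16(W) only, which is W, so L
n=18: →9(L), so W
n=19: →18(W) only, which is W, so L
L entries with 1 ≤ n ≤ 19 (n=0 is outside the asked range and is not counted): n = 1, 4, 7, 9, 11, 13, 15, 17, 19; that makes 9.

9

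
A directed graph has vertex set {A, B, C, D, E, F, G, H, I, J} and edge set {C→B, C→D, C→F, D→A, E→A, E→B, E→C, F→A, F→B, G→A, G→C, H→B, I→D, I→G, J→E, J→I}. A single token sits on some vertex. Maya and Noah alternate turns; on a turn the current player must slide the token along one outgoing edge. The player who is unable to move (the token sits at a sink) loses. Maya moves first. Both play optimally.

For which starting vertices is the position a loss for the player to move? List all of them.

Work bottom-up. With no move the player to move loses. Otherwise the position is W if at least one move leads to an L position for the opponent, and L if every move leads to a W.
Every edge goes from a vertex to one that appears earlier in the order B, A, D, F, C, E, G, I, J, H, so processing vertices in that order labels each vertex after all of its successors.
B: no outgoing edge → L
A: no outgoing edge → L
D: reaches L-position A → W
F: reaches L-position A → W
C: reaches L-position B → W
E: reaches L-position A → W
G: reaches L-position A → W
I: only reaches G(W), D(W), all W → L
J: reaches L-position I → W
H: reaches L-position B → W
The losing starting vertices are exactly the entries labelled L in this table (3 of them).

A, B, I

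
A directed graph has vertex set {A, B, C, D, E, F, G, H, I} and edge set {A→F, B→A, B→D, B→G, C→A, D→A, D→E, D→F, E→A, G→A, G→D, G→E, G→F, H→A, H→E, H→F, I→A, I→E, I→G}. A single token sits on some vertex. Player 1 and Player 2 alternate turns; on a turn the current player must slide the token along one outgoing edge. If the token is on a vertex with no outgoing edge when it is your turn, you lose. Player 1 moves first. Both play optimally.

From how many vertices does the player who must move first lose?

4

Work bottom-up. With no move the player to move loses. Otherwise the position is W if at least one move leads to an L position for the opponent, and L if every move leads to a W.
Every edge goes from a vertex to one that appears earlier in the order F, A, E, D, G, C, H, I, B, so processing vertices in that order labels each vertex after all of its successors.
F: no outgoing edge → L
A: reaches L-position F → W
E: only reaches A(W), which is W → L
D: reaches L-position E → W
G: reaches L-position E → W
C: only reaches A(W), which is W → L
H: reaches L-position E → W
I: reaches L-position E → W
B: only reaches G(W), D(W), A(W), all W → L
The L vertices are B, C, E, F; that is 4 in all.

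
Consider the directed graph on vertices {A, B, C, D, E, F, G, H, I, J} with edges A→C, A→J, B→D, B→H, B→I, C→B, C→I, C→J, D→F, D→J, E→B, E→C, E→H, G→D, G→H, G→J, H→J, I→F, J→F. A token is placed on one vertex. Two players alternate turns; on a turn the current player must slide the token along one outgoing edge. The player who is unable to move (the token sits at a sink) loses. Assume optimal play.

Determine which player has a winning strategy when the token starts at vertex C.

Classify positions by backward induction: terminal positions (no move available) are L. From any other position, the mover wins iff some move reaches an L.
Every edge goes from a vertex to one that appears earlier in the order F, I, J, D, H, B, C, G, E, A, so processing vertices in that order labels each vertex after all of its successors.
F: no outgoing edge → L
I: W (go to F, an L position)
J: W (go to F, an L position)
D: W (go to F, an L position)
H: L (sole option J(W) is W)
B: W (go to H, an L position)
C: L (options B(W), J(W), I(W) are all W)
G: W (go to H, an L position)
E: W (go to C, an L position)
A: W (go to C, an L position)
The starting position C is L: whatever the player to move does, the opponent receives a W position.

The second player wins.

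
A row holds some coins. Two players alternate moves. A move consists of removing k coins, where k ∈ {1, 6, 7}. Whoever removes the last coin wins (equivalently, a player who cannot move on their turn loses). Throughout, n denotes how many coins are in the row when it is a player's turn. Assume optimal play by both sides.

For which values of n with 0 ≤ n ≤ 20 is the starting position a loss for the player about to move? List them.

Classify positions by backward induction: terminal positions (no move available) are L. From any other position, the mover wins iff some move reaches an L.
n=0: no move → L
n=1: W (go to 0, an L position)
n=2: L (sole option 1(W) is W)
n=3: W (go to 2, an L position)
n=4: L (sole option 3(W) is W)
n=5: W (go to 4, an L position)
n=6: W (go to 0, an L position)
n=7: W (go to 0, an L position)
n=8: W (go to 2, an L position)
n=9: W (go to 2, an L position)
n=10: W (go to 4, an L position)
n=11: W (go to 4, an L position)
n=12: L (options 11(W), 6(W), 5(W) are all W)
n=13: W (go to 12, an L position)
n=14: L (options 13(W), 8(W), 7(W) are all W)
n=15: W (go to 14, an L position)
n=16: L (options 15(W), 10(W), 9(W) are all W)
n=17: W (go to 16, an L position)
n=18: W (go to 12, an L position)
n=19: W (go to 12, an L position)
n=20: W (go to 14, an L position)
Reading off the rows marked L gives the requested list; there are 6 such values of n.

0, 2, 4, 12, 14, 16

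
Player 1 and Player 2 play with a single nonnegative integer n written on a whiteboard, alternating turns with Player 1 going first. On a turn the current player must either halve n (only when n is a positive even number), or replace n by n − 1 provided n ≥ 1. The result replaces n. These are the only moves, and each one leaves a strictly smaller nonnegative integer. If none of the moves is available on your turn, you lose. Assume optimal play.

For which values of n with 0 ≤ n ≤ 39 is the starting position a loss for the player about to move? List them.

Positions with no move are L. A position that does have a move is losing for the player to move precisely when every available move leads to a winning position for the opponent. Fill in the labels:
n=0: no move → L
n=1: can move to 0, which is L ⇒ W
n=2: the only move is to 1(W), a W ⇒ L
n=3: can move to 2, which is L ⇒ W
n=4: can move to 2, which is L ⇒ W
n=5: the only move is to 4(W), a W ⇒ L
n=6: can move to 5, which is L ⇒ W
n=7: the only move is to 6(W), a W ⇒ L
n=8: can move to 7, which is L ⇒ W
n=9: the only move is to 8(W), a W ⇒ L
n=10: can move to 5, which is L ⇒ W
n=11: the only move is to 10(W), a W ⇒ L
n=12: can move to 11, which is L ⇒ W
n=13: the only move is to 12(W), a W ⇒ L
n=14: can move to 7, which is L ⇒ W
n=15: the only move is to 14(W), a W ⇒ L
n=16: can move to 15, which is L ⇒ W
n=17: the only move is to 16(W), a W ⇒ L
n=18: can move to 9, which is L ⇒ W
n=19: the only move is to 18(W), a W ⇒ L
n=20: can move to 19, which is L ⇒ W
n=21: the only move is to 20(W), a W ⇒ L
n=22: can move to 11, which is L ⇒ W
n=23: the only move is to 22(W), a W ⇒ L
n=24: can move to 23, which is L ⇒ W
n=25: the only move is to 24(W), a W ⇒ L
n=26: can move to 13, which is L ⇒ W
n=27: the only move is to 26(W), a W ⇒ L
n=28: can move to 27, which is L ⇒ W
n=29: the only move is to 28(W), a W ⇒ L
n=30: can move to 15, which is L ⇒ W
n=31: the only move is to 30(W), a W ⇒ L
n=32: can move to 31, which is L ⇒ W
n=33: the only move is to 32(W), a W ⇒ L
n=34: can move to 17, which is L ⇒ W
n=35: the only move is to 34(W), a W ⇒ L
n=36: can move to 35, which is L ⇒ W
n=37: the only move is to 36(W), a W ⇒ L
n=38: can move to 19, which is L ⇒ W
n=39: the only move is to 38(W), a W ⇒ L
The losing starting values of n are exactly the entries labelled L in this table (20 of them).

0, 2, 5, 7, 9, 11, 13, 15, 17, 19, 21, 23, 25, 27, 29, 31, 33, 35, 37, 39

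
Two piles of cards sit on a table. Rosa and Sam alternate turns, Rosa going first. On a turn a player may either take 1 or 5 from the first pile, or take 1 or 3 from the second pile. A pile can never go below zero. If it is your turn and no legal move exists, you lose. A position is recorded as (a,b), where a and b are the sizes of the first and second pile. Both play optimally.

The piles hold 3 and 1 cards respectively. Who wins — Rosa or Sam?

Sam wins.

Compute win/loss labels from the base case upward. A position with no move is L. Any other position is W if it can reach an L in one move, else L.
No move ever increases a pile, so every position that can arise here has a ≤ 3 and b ≤ 1; it is enough to label the cells with 0 ≤ a ≤ 3 and 0 ≤ b ≤ 1.
Every move lowers a or b (never raises either), so fill the grid row by row in increasing a, and left to right within a row: each cell's successors are then already labelled.
      b=0  b=1
a=0:    L    W
a=1:    W    L
a=2:    L    W
a=3:    W    L
Cells with no legal move (terminal, hence L): (0,0).
The remaining L cells, each justified by listing all of its moves:
(1,1): →(0,1)(W), (1,0)(W) — all W, so L
(2,0): →(1,0)(W) only, which is W, so L
(3,1): →(2,1)(W), (3,0)(W) — all W, so L
Every other cell has at least one move into one of the L cells above, so it is W.
Every move from (3,1) reaches a W position, so the mover loses.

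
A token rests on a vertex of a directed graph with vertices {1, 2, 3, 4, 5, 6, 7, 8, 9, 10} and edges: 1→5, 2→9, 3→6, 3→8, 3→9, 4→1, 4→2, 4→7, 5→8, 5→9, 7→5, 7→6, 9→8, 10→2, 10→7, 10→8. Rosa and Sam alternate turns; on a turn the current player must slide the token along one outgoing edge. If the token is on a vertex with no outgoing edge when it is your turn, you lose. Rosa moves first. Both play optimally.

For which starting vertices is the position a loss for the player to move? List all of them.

1, 2, 6, 8

Work bottom-up. With no move the player to move loses. Otherwise the position is W if at least one move leads to an L position for the opponent, and L if every move leads to a W.
Every edge goes from a vertex to one that appears earlier in the order 8, 6, 9, 5, 2, 7, 10, 1, 3, 4, so processing vertices in that order labels each vertex after all of its successors.
8: no outgoing edge → L
6: no outgoing edge → L
9: W (go to 8, an L position)
5: W (go to 8, an L position)
2: L (sole option 9(W) is W)
7: W (go to 6, an L position)
10: W (go to 2, an L position)
1: L (sole option 5(W) is W)
3: W (go to 6, an L position)
4: W (go to 1, an L position)
Reading off the rows marked L gives the requested list; there are 4 such vertices.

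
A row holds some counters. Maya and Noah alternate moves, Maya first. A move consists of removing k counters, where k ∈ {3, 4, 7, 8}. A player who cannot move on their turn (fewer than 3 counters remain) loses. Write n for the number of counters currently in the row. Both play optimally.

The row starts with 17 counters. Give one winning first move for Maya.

Build the W/L table. Terminal = L. A non-terminal position is W if it has a move to some L; otherwise it is L.
n=0: no move → L
n=1: no move → L
n=2: no move → L
n=3: W (go to 0, an L position)
n=4: W (go to 1, an L position)
n=5: W (go to 2, an L position)
n=6: W (go to 2, an L position)
n=7: W (go to 0, an L position)
n=8: W (go to 1, an L position)
n=9: W (go to 2, an L position)
n=10: W (go to 2, an L position)
n=11: L (options 8(W), 7(W), 4(W), 3(W) are all W)
n=12: L (options 9(W), 8(W), 5(W), 4(W) are all W)
n=13: L (options 10(W), 9(W), 6(W), 5(W) are all W)
n=14: W (go to 11, an L position)
n=15: W (go to 12, an L position)
n=16: W (go to 13, an L position)
n=17: W (go to 13, an L position)
From 17, the L positions reachable in one move are: 13.

Remove 4, leaving 13.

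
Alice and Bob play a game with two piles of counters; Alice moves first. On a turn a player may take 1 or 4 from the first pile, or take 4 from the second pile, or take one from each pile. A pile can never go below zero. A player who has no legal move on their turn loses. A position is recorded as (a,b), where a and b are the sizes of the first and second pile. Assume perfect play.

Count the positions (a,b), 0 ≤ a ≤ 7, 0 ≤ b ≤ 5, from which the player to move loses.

Positions with no move are L. A position that does have a move is losing for the player to move precisely when every available move leads to a winning position for the opponent. Fill in the labels:
Every move lowers a or b (never raises either), so fill the grid row by row in increasing a, and left to right within a row: each cell's successors are then already labelled.
      b=0  b=1  b=2  b=3  b=4  b=5
a=0:    L    L    L    L    W    W
a=1:    W    W    W    W    W    L
a=2:    L    L    L    L    W    W
a=3:    W    W    W    W    W    L
a=4:    W    W    W    W    L    W
a=5:    L    L    L    L    W    W
a=6:    W    W    W    W    W    L
a=7:    L    L    L    L    W    W
Cells with no legal move (terminal, hence L): (0,0), (0,1), (0,2), (0,3).
The remaining L cells, each justified by listing all of its moves:
(1,5): L (options (0,5)(W), (1,1)(W), (0,4)(W) are all W)
(2,0): L (sole option (1,0)(W) is W)
(2,1): L (options (1,1)(W), (1,0)(W) are all W)
(2,2): L (options (1,2)(W), (1,1)(W) are all W)
(2,3): L (options (1,3)(W), (1,2)(W) are all W)
(3,5): L (options (2,5)(W), (3,1)(W), (2,4)(W) are all W)
(4,4): L (options (3,4)(W), (0,4)(W), (4,0)(W), (3,3)(W) are all W)
(5,0): L (options (4,0)(W), (1,0)(W) are all W)
(5,1): L (options (4,1)(W), (1,1)(W), (4,0)(W) are all W)
(5,2): L (options (4,2)(W), (1,2)(W), (4,1)(W) are all W)
(5,3): L (options (4,3)(W), (1,3)(W), (4,2)(W) are all W)
(6,5): L (options (5,5)(W), (2,5)(W), (6,1)(W), (5,4)(W) are all W)
(7,0): L (options (6,0)(W), (3,0)(W) are all W)
(7,1): L (options (6,1)(W), (3,1)(W), (6,0)(W) are all W)
(7,2): L (options (6,2)(W), (3,2)(W), (6,1)(W) are all W)
(7,3): L (options (6,3)(W), (3,3)(W), (6,2)(W) are all W)
Every other cell has at least one move into one of the L cells above, so it is W.
L cells per row: a=0: 4, a=1: 1, a=2: 4, a=3: 1, a=4: 1, a=5: 4, a=6: 1, a=7: 4; total 20.

20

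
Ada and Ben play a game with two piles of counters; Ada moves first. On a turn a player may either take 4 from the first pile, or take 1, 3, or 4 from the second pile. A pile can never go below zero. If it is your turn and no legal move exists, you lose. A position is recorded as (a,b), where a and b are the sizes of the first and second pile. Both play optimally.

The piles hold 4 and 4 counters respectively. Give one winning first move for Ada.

Move to (4,3).

Classify positions by backward induction: terminal positions (no move available) are L. From any other position, the mover wins iff some move reaches an L.
No move ever increases a pile, so every position that can arise here has a ≤ 4 and b ≤ 4; it is enough to label the cells with 0 ≤ a ≤ 4 and 0 ≤ b ≤ 4.
Every move lowers a or b (never raises either), so fill the grid row by row in increasing a, and left to right within a row: each cell's successors are then already labelled.
      b=0  b=1  b=2  b=3  b=4
a=0:    L    W    L    W    W
a=1:    L    W    L    W    W
a=2:    L    W    L    W    W
a=3:    L    W    L    W    W
a=4:    W    L    W    L    W
Cells with no legal move (terminal, hence L): (0,0), (1,0), (2,0), (3,0).
The remaining L cells, each justified by listing all of its moves:
(0,2): the only move is to (0,1)(W), a W ⇒ L
(1,2): the only move is to (1,1)(W), a W ⇒ L
(2,2): the only move is to (2,1)(W), a W ⇒ L
(3,2): the only move is to (3,1)(W), a W ⇒ L
(4,1): moves to (0,1)(W), (4,0)(W); every one is W ⇒ L
(4,3): moves to (0,3)(W), (4,2)(W), (4,0)(W); every one is W ⇒ L
Every other cell has at least one move into one of the L cells above, so it is W.
From (4,4), the L positions reachable in one move are: (4,3), (4,1). Any move reaching one of these is winning.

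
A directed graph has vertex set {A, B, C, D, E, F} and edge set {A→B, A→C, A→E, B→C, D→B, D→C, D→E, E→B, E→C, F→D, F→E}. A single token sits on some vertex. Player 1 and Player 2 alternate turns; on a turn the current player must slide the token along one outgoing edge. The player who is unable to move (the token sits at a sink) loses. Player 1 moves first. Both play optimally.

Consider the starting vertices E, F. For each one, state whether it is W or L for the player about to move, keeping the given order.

Use the standard recursion: the mover loses at a terminal position; elsewhere, the mover wins exactly when some move hands the opponent an L position.
Every edge goes from a vertex to one that appears earlier in the order C, B, E, D, A, F, so processing vertices in that order labels each vertex after all of its successors.
C: no outgoing edge → L
B: →C(L), so W
E: →C(L), so W
D: →C(L), so W
A: →C(L), so W
F: →D(W), E(W) — all W, so L

E: W, F: L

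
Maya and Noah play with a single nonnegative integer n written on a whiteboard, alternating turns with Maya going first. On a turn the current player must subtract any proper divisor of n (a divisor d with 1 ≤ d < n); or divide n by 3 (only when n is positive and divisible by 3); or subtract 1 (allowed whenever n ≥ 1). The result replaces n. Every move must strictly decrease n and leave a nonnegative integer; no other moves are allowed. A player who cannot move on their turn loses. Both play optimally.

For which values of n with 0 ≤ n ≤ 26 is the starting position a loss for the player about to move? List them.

0, 2, 5, 7, 9, 11, 13, 16, 19, 23, 25

Work bottom-up. With no move the player to move loses. Otherwise the position is W if at least one move leads to an L position for the opponent, and L if every move leads to a W.
n=0: no move → L
n=1: →0(L), so W
n=2: →1(W) only, which is W, so L
n=3: →2(L), so W
n=4: →2(L), so W
n=5: →4(W) only, which is W, so L
n=6: →2(L), so W
n=7: →6(W) only, which is W, so L
n=8: →7(L), so W
n=9: →3(W), 6(W), 8(W) — all W, so L
n=10: →5(L), so W
n=11: →10(W) only, which is W, so L
n=12: →9(L), so W
n=13: →12(W) only, which is W, so L
n=14: →7(L), so W
n=15: →5(L), so W
n=16: →8(W), 12(W), 14(W), 15(W) — all W, so L
n=17: →16(L), so W
n=18: →9(L), so W
n=19: →18(W) only, which is W, so L
n=20: →16(L), so W
n=21: →7(L), so W
n=22: →11(L), so W
n=23: →22(W) only, which is W, so L
n=24: →16(L), so W
n=25: →20(W), 24(W) — all W, so L
n=26: →13(L), so W
Reading off the rows marked L gives the requested list; there are 11 such values of n.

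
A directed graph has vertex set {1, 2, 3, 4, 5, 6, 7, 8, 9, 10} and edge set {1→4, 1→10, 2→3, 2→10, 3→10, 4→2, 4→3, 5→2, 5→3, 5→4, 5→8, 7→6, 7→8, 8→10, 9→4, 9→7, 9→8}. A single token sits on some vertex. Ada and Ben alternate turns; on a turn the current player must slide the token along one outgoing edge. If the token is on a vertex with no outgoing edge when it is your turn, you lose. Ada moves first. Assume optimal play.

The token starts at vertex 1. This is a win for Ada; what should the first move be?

Move to 4.

Build the W/L table. Terminal = L. A non-terminal position is W if it has a move to some L; otherwise it is L.
Every edge goes from a vertex to one that appears earlier in the order 10, 6, 3, 2, 8, 4, 1, 5, 7, 9, so processing vertices in that order labels each vertex after all of its successors.
10: no outgoing edge → L
6: no outgoing edge → L
3: →10(L), so W
2: →10(L), so W
8: →10(L), so W
4: →2(W), 3(W) — all W, so L
1: →4(L), so W
5: →4(L), so W
7: →6(L), so W
9: →4(L), so W
From 1, the L positions reachable in one move are: 4, 10. Any move reaching one of these is winning.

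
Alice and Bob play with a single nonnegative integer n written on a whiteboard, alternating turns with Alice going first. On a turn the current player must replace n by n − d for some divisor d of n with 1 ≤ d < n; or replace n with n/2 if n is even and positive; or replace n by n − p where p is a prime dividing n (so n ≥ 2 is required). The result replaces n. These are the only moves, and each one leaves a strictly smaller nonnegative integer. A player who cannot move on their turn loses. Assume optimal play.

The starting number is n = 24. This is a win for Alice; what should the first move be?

Positions with no move are L. A position that does have a move is losing for the player to move precisely when every available move leads to a winning position for the opponent. Fill in the labels:
n=0: no move → L
n=1: no move → L
n=2: →0(L), so W
n=3: →0(L), so W
n=4: →2(W), 3(W) — all W, so L
n=5: →0(L), so W
n=6: →4(L), so W
n=7: →0(L), so W
n=8: →4(L), so W
n=9: →6(W), 8(W) — all W, so L
n=10: →9(L), so W
n=11: →0(L), so W
n=12: →9(L), so W
n=13: →0(L), so W
n=14: →7(W), 12(W), 13(W) — all W, so L
n=15: →14(L), so W
n=16: →14(L), so W
n=17: →0(L), so W
n=18: →9(L), so W
n=19: →0(L), so W
n=20: →10(W), 15(W), 16(W), 18(W), 19(W) — all W, so L
n=21: →14(L), so W
n=22: →20(L), so W
n=23: →0(L), so W
n=24: →20(L), so W
From 24, the L positions reachable in one move are: 20.

Move to 20.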